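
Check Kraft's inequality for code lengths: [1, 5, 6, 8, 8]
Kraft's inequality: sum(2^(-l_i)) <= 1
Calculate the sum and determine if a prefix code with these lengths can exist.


Sum = 2^(-1) + 2^(-5) + 2^(-6) + 2^(-8) + 2^(-8)
    = 0.5 + 0.03125 + 0.015625 + 0.00390625 + 0.00390625
    = 142/256 = 0.5546875
Since 0.5546875 <= 1, Kraft's inequality IS satisfied.
A prefix code with these lengths CAN exist.

Kraft sum = 0.5546875. Satisfied.


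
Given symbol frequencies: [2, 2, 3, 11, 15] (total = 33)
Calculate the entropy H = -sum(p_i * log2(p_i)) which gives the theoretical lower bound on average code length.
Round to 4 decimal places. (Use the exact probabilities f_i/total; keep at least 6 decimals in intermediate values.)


Per-symbol terms -p_i * log2(p_i) with p_i = f_i/33:
  p = 2/33 = 0.060606: log2(p) = -4.044394, -p*log2(p) = 0.245115
  p = 2/33 = 0.060606: log2(p) = -4.044394, -p*log2(p) = 0.245115
  p = 3/33 = 0.090909: log2(p) = -3.459432, -p*log2(p) = 0.314494
  p = 11/33 = 0.333333: log2(p) = -1.584963, -p*log2(p) = 0.528321
  p = 15/33 = 0.454545: log2(p) = -1.137504, -p*log2(p) = 0.517047
H = 0.245115 + 0.245115 + 0.314494 + 0.528321 + 0.517047 = 1.850092

H = 1.8501 bits/symbol


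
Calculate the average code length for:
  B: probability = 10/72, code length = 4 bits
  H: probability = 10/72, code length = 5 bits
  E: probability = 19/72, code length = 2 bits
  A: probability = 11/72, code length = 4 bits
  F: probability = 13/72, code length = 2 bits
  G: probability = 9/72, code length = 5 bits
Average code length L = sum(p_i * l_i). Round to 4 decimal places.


Weighted contributions p_i * l_i:
  B: (10/72) * 4 = 40/72
  H: (10/72) * 5 = 50/72
  E: (19/72) * 2 = 38/72
  A: (11/72) * 4 = 44/72
  F: (13/72) * 2 = 26/72
  G: (9/72) * 5 = 45/72
Sum = (40 + 50 + 38 + 44 + 26 + 45)/72 = 243/72

L = 243/72 = 3.3750 bits/symbol


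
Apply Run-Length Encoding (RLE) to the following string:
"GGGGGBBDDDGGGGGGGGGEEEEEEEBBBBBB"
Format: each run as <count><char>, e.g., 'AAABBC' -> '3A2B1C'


Scanning runs left to right:
  i=0: run of 'G' x 5 -> '5G'
  i=5: run of 'B' x 2 -> '2B'
  i=7: run of 'D' x 3 -> '3D'
  i=10: run of 'G' x 9 -> '9G'
  i=19: run of 'E' x 7 -> '7E'
  i=26: run of 'B' x 6 -> '6B'

RLE = 5G2B3D9G7E6B


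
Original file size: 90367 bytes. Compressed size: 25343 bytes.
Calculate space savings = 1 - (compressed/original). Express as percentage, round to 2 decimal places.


ratio = compressed/original = 25343/90367 = 0.280445
savings = 1 - ratio = 1 - 0.280445 = 0.719555
as a percentage: 0.719555 * 100 = 71.96%

Space savings = 1 - 25343/90367 = 71.96%


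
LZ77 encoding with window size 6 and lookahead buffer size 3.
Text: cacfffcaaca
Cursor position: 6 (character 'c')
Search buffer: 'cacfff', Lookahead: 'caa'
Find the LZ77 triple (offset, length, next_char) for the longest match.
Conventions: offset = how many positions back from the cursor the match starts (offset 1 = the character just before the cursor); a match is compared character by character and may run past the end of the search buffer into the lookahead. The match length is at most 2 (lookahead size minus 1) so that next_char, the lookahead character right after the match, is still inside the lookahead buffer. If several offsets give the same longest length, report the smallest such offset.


Try each offset into the search buffer:
  offset=1 (pos 5, char 'f'): match length 0
  offset=2 (pos 4, char 'f'): match length 0
  offset=3 (pos 3, char 'f'): match length 0
  offset=4 (pos 2, char 'c'): match length 1
  offset=5 (pos 1, char 'a'): match length 0
  offset=6 (pos 0, char 'c'): match length 2
Longest match has length 2 at offset 6.
next_char = character at position 6 + 2 = 8 -> 'a'

Best match: offset=6, length=2 (matching 'ca' starting at position 0)
LZ77 triple: (6, 2, 'a')


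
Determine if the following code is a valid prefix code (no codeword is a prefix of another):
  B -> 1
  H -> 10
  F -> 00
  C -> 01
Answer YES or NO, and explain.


Checking each pair (does one codeword prefix another?):
  B='1' vs H='10': prefix -- VIOLATION

NO -- this is NOT a valid prefix code. B (1) is a prefix of H (10).


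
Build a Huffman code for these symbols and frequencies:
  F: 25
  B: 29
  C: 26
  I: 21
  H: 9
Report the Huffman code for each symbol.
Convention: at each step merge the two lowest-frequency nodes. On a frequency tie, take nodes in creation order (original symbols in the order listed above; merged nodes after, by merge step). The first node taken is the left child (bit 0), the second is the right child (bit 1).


Huffman tree construction:
Step 1: Merge H(9) + I(21) = 30
Step 2: Merge F(25) + C(26) = 51
Step 3: Merge B(29) + (H+I)(30) = 59
Step 4: Merge (F+C)(51) + (B+(H+I))(59) = 110
Read each symbol's code off the tree from the root (left child = 0, right child = 1).

Codes:
  F: 00 (length 2)
  B: 10 (length 2)
  C: 01 (length 2)
  I: 111 (length 3)
  H: 110 (length 3)
Average code length: 250/110 = 2.2727 bits/symbol


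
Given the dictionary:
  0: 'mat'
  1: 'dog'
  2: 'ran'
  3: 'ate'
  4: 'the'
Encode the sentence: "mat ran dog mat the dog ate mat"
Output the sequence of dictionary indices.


Look up each word in the dictionary:
  'mat' -> 0
  'ran' -> 2
  'dog' -> 1
  'mat' -> 0
  'the' -> 4
  'dog' -> 1
  'ate' -> 3
  'mat' -> 0

Encoded: [0, 2, 1, 0, 4, 1, 3, 0]


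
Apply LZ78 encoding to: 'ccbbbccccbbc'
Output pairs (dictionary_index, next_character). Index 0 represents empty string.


LZ78 encoding steps:
Dictionary: {0: ''}
Step 1: w='' (idx 0), next='c' -> output (0, 'c'), add 'c' as idx 1
Step 2: w='c' (idx 1), next='b' -> output (1, 'b'), add 'cb' as idx 2
Step 3: w='' (idx 0), next='b' -> output (0, 'b'), add 'b' as idx 3
Step 4: w='b' (idx 3), next='c' -> output (3, 'c'), add 'bc' as idx 4
Step 5: w='c' (idx 1), next='c' -> output (1, 'c'), add 'cc' as idx 5
Step 6: w='cb' (idx 2), next='b' -> output (2, 'b'), add 'cbb' as idx 6
Step 7: w='c' (idx 1), end of input -> output (1, '')


Encoded: [(0, 'c'), (1, 'b'), (0, 'b'), (3, 'c'), (1, 'c'), (2, 'b'), (1, '')]


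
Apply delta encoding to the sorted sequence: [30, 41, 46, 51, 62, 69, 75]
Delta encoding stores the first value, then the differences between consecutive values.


First value: 30
Deltas:
  41 - 30 = 11
  46 - 41 = 5
  51 - 46 = 5
  62 - 51 = 11
  69 - 62 = 7
  75 - 69 = 6


Delta encoded: [30, 11, 5, 5, 11, 7, 6]


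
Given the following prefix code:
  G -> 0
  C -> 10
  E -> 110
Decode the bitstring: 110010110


Decoding step by step:
Bits 110 -> E
Bits 0 -> G
Bits 10 -> C
Bits 110 -> E


Decoded message: EGCE


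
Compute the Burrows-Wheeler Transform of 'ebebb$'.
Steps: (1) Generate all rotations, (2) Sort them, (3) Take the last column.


Rotations (sorted):
  0: $ebebb -> last char: b
  1: b$ebeb -> last char: b
  2: bb$ebe -> last char: e
  3: bebb$e -> last char: e
  4: ebb$eb -> last char: b
  5: ebebb$ -> last char: $


BWT = bbeeb$


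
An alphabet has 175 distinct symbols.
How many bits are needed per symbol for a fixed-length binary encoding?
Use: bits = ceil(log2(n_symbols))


log2(175) = 7.4512
Bracket: 2^7 = 128 < 175 <= 2^8 = 256
So ceil(log2(175)) = 8

bits = ceil(log2(175)) = ceil(7.4512) = 8 bits


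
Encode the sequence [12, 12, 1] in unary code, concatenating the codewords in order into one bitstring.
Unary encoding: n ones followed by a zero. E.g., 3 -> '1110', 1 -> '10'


Encode each number as n ones followed by a terminating 0:
  12 -> 1111111111110 (13 bits)
  12 -> 1111111111110 (13 bits)
  1 -> 10 (2 bits)
Total length = 13 + 13 + 2 = 28 bits.

Unary([12, 12, 1]) = 1111111111110111111111111010 (28 bits)


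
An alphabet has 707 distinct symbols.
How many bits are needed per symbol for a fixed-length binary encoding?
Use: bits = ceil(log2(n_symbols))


log2(707) = 9.4656
Bracket: 2^9 = 512 < 707 <= 2^10 = 1024
So ceil(log2(707)) = 10

bits = ceil(log2(707)) = ceil(9.4656) = 10 bits


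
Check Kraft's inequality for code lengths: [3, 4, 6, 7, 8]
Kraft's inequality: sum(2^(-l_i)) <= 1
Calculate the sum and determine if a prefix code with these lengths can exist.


Sum = 2^(-3) + 2^(-4) + 2^(-6) + 2^(-7) + 2^(-8)
    = 0.125 + 0.0625 + 0.015625 + 0.0078125 + 0.00390625
    = 55/256 = 0.21484375
Since 0.21484375 <= 1, Kraft's inequality IS satisfied.
A prefix code with these lengths CAN exist.

Kraft sum = 0.21484375. Satisfied.


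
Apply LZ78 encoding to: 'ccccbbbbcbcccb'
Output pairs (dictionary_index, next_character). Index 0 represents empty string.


LZ78 encoding steps:
Dictionary: {0: ''}
Step 1: w='' (idx 0), next='c' -> output (0, 'c'), add 'c' as idx 1
Step 2: w='c' (idx 1), next='c' -> output (1, 'c'), add 'cc' as idx 2
Step 3: w='c' (idx 1), next='b' -> output (1, 'b'), add 'cb' as idx 3
Step 4: w='' (idx 0), next='b' -> output (0, 'b'), add 'b' as idx 4
Step 5: w='b' (idx 4), next='b' -> output (4, 'b'), add 'bb' as idx 5
Step 6: w='cb' (idx 3), next='c' -> output (3, 'c'), add 'cbc' as idx 6
Step 7: w='cc' (idx 2), next='b' -> output (2, 'b'), add 'ccb' as idx 7


Encoded: [(0, 'c'), (1, 'c'), (1, 'b'), (0, 'b'), (4, 'b'), (3, 'c'), (2, 'b')]


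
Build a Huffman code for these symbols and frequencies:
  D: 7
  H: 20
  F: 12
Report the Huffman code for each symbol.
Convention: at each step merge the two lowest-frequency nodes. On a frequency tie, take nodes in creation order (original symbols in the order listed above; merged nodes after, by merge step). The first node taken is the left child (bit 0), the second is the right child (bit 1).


Huffman tree construction:
Step 1: Merge D(7) + F(12) = 19
Step 2: Merge (D+F)(19) + H(20) = 39
Read each symbol's code off the tree from the root (left child = 0, right child = 1).

Codes:
  D: 00 (length 2)
  H: 1 (length 1)
  F: 01 (length 2)
Average code length: 58/39 = 1.4872 bits/symbol


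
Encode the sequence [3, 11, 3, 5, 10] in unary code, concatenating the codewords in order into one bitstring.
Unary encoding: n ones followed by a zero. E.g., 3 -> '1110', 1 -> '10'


Encode each number as n ones followed by a terminating 0:
  3 -> 1110 (4 bits)
  11 -> 111111111110 (12 bits)
  3 -> 1110 (4 bits)
  5 -> 111110 (6 bits)
  10 -> 11111111110 (11 bits)
Total length = 4 + 12 + 4 + 6 + 11 = 37 bits.

Unary([3, 11, 3, 5, 10]) = 1110111111111110111011111011111111110 (37 bits)


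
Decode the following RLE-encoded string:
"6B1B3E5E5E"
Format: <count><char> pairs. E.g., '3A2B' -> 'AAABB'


Expanding each <count><char> pair:
  6B -> 'BBBBBB'
  1B -> 'B'
  3E -> 'EEE'
  5E -> 'EEEEE'
  5E -> 'EEEEE'

Decoded = BBBBBBBEEEEEEEEEEEEE


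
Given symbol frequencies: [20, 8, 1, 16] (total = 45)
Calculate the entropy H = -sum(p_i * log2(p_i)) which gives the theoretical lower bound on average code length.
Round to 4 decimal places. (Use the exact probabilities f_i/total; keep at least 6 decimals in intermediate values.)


Per-symbol terms -p_i * log2(p_i) with p_i = f_i/45:
  p = 20/45 = 0.444444: log2(p) = -1.169925, -p*log2(p) = 0.519967
  p = 8/45 = 0.177778: log2(p) = -2.491853, -p*log2(p) = 0.442996
  p = 1/45 = 0.022222: log2(p) = -5.491853, -p*log2(p) = 0.122041
  p = 16/45 = 0.355556: log2(p) = -1.491853, -p*log2(p) = 0.530437
H = 0.519967 + 0.442996 + 0.122041 + 0.530437 = 1.615441

H = 1.6154 bits/symbol


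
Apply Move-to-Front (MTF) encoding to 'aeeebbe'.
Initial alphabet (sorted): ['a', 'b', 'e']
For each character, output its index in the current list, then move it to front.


MTF encoding:
'a': index 0 in ['a', 'b', 'e'] -> ['a', 'b', 'e']
'e': index 2 in ['a', 'b', 'e'] -> ['e', 'a', 'b']
'e': index 0 in ['e', 'a', 'b'] -> ['e', 'a', 'b']
'e': index 0 in ['e', 'a', 'b'] -> ['e', 'a', 'b']
'b': index 2 in ['e', 'a', 'b'] -> ['b', 'e', 'a']
'b': index 0 in ['b', 'e', 'a'] -> ['b', 'e', 'a']
'e': index 1 in ['b', 'e', 'a'] -> ['e', 'b', 'a']


Output: [0, 2, 0, 0, 2, 0, 1]


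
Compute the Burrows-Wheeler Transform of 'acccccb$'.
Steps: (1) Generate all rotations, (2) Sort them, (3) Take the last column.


Rotations (sorted):
  0: $acccccb -> last char: b
  1: acccccb$ -> last char: $
  2: b$accccc -> last char: c
  3: cb$acccc -> last char: c
  4: ccb$accc -> last char: c
  5: cccb$acc -> last char: c
  6: ccccb$ac -> last char: c
  7: cccccb$a -> last char: a


BWT = b$ccccca


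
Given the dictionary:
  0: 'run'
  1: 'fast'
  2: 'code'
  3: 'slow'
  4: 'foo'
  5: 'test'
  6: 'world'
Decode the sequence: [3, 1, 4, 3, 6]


Look up each index in the dictionary:
  3 -> 'slow'
  1 -> 'fast'
  4 -> 'foo'
  3 -> 'slow'
  6 -> 'world'

Decoded: "slow fast foo slow world"


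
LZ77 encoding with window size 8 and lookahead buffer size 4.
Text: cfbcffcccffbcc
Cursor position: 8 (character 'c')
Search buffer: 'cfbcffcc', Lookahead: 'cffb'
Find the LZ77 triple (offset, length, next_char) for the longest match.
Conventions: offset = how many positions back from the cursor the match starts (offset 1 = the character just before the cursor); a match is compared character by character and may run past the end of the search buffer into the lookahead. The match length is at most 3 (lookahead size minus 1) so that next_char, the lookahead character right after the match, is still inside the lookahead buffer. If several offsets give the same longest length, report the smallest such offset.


Try each offset into the search buffer:
  offset=1 (pos 7, char 'c'): match length 1
  offset=2 (pos 6, char 'c'): match length 1
  offset=3 (pos 5, char 'f'): match length 0
  offset=4 (pos 4, char 'f'): match length 0
  offset=5 (pos 3, char 'c'): match length 3
  offset=6 (pos 2, char 'b'): match length 0
  offset=7 (pos 1, char 'f'): match length 0
  offset=8 (pos 0, char 'c'): match length 2
Longest match has length 3 at offset 5.
next_char = character at position 8 + 3 = 11 -> 'b'

Best match: offset=5, length=3 (matching 'cff' starting at position 3)
LZ77 triple: (5, 3, 'b')


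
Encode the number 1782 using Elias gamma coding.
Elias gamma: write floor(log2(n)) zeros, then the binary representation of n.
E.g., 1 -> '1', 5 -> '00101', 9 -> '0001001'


num_bits = floor(log2(1782)) + 1 = 11
leading_zeros = num_bits - 1 = 10
binary(1782) = 11011110110

Elias gamma(1782) = '0000000000' + '11011110110' = 000000000011011110110 (21 bits)


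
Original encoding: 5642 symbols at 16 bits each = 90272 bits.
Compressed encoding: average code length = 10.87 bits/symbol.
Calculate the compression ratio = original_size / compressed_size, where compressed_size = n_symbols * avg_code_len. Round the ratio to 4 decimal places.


original_size = n_symbols * orig_bits = 5642 * 16 = 90272 bits
compressed_size = n_symbols * avg_code_len = 5642 * 10.87 = 61328.54 bits
ratio = original_size / compressed_size = 90272 / 61328.54 = 1.4719

Compression ratio = 1.4719


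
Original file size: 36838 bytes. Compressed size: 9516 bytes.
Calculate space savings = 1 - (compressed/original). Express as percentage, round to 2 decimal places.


ratio = compressed/original = 9516/36838 = 0.25832
savings = 1 - ratio = 1 - 0.25832 = 0.74168
as a percentage: 0.74168 * 100 = 74.17%

Space savings = 1 - 9516/36838 = 74.17%


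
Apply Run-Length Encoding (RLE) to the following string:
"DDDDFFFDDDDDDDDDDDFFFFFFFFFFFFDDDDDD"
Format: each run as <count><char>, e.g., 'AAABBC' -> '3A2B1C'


Scanning runs left to right:
  i=0: run of 'D' x 4 -> '4D'
  i=4: run of 'F' x 3 -> '3F'
  i=7: run of 'D' x 11 -> '11D'
  i=18: run of 'F' x 12 -> '12F'
  i=30: run of 'D' x 6 -> '6D'

RLE = 4D3F11D12F6D


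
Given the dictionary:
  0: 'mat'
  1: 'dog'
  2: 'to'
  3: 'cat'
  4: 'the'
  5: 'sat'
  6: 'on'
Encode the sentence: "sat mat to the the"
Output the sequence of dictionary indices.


Look up each word in the dictionary:
  'sat' -> 5
  'mat' -> 0
  'to' -> 2
  'the' -> 4
  'the' -> 4

Encoded: [5, 0, 2, 4, 4]


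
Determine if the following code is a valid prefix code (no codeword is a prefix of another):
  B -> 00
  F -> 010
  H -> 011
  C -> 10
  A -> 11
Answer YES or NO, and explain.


Checking each pair (does one codeword prefix another?):
  B='00' vs F='010': no prefix
  B='00' vs H='011': no prefix
  B='00' vs C='10': no prefix
  B='00' vs A='11': no prefix
  F='010' vs B='00': no prefix
  F='010' vs H='011': no prefix
  F='010' vs C='10': no prefix
  F='010' vs A='11': no prefix
  H='011' vs B='00': no prefix
  H='011' vs F='010': no prefix
  H='011' vs C='10': no prefix
  H='011' vs A='11': no prefix
  C='10' vs B='00': no prefix
  C='10' vs F='010': no prefix
  C='10' vs H='011': no prefix
  C='10' vs A='11': no prefix
  A='11' vs B='00': no prefix
  A='11' vs F='010': no prefix
  A='11' vs H='011': no prefix
  A='11' vs C='10': no prefix
No violation found over all pairs.

YES -- this is a valid prefix code. No codeword is a prefix of any other codeword.


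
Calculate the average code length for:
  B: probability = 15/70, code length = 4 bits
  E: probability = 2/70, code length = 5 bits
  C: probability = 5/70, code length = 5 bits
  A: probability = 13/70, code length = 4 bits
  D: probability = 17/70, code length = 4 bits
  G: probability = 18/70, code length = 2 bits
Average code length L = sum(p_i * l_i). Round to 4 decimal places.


Weighted contributions p_i * l_i:
  B: (15/70) * 4 = 60/70
  E: (2/70) * 5 = 10/70
  C: (5/70) * 5 = 25/70
  A: (13/70) * 4 = 52/70
  D: (17/70) * 4 = 68/70
  G: (18/70) * 2 = 36/70
Sum = (60 + 10 + 25 + 52 + 68 + 36)/70 = 251/70

L = 251/70 = 3.5857 bits/symbol


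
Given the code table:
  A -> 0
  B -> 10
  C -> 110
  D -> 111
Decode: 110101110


Decoding:
110 -> C
10 -> B
111 -> D
0 -> A


Result: CBDA


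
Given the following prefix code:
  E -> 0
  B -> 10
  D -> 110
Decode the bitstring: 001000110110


Decoding step by step:
Bits 0 -> E
Bits 0 -> E
Bits 10 -> B
Bits 0 -> E
Bits 0 -> E
Bits 110 -> D
Bits 110 -> D


Decoded message: EEBEEDD


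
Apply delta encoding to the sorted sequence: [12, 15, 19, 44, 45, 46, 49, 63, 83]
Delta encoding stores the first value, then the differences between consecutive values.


First value: 12
Deltas:
  15 - 12 = 3
  19 - 15 = 4
  44 - 19 = 25
  45 - 44 = 1
  46 - 45 = 1
  49 - 46 = 3
  63 - 49 = 14
  83 - 63 = 20


Delta encoded: [12, 3, 4, 25, 1, 1, 3, 14, 20]


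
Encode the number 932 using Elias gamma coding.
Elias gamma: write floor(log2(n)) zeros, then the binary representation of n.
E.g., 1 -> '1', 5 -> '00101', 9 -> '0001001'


num_bits = floor(log2(932)) + 1 = 10
leading_zeros = num_bits - 1 = 9
binary(932) = 1110100100

Elias gamma(932) = '000000000' + '1110100100' = 0000000001110100100 (19 bits)


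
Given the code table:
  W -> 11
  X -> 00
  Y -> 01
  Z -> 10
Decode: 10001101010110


Decoding:
10 -> Z
00 -> X
11 -> W
01 -> Y
01 -> Y
01 -> Y
10 -> Z


Result: ZXWYYYZ


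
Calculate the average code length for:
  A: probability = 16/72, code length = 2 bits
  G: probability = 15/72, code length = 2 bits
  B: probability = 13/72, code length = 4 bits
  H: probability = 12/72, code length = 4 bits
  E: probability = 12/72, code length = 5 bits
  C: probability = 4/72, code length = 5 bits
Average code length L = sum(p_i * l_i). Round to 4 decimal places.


Weighted contributions p_i * l_i:
  A: (16/72) * 2 = 32/72
  G: (15/72) * 2 = 30/72
  B: (13/72) * 4 = 52/72
  H: (12/72) * 4 = 48/72
  E: (12/72) * 5 = 60/72
  C: (4/72) * 5 = 20/72
Sum = (32 + 30 + 52 + 48 + 60 + 20)/72 = 242/72

L = 242/72 = 3.3611 bits/symbol


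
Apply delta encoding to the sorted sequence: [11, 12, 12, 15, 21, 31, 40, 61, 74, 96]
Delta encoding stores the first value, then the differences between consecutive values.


First value: 11
Deltas:
  12 - 11 = 1
  12 - 12 = 0
  15 - 12 = 3
  21 - 15 = 6
  31 - 21 = 10
  40 - 31 = 9
  61 - 40 = 21
  74 - 61 = 13
  96 - 74 = 22


Delta encoded: [11, 1, 0, 3, 6, 10, 9, 21, 13, 22]


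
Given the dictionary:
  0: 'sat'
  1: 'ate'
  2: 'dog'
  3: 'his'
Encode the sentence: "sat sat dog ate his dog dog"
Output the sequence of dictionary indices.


Look up each word in the dictionary:
  'sat' -> 0
  'sat' -> 0
  'dog' -> 2
  'ate' -> 1
  'his' -> 3
  'dog' -> 2
  'dog' -> 2

Encoded: [0, 0, 2, 1, 3, 2, 2]


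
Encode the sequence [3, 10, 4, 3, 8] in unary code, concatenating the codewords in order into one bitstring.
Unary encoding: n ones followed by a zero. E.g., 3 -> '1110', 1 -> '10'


Encode each number as n ones followed by a terminating 0:
  3 -> 1110 (4 bits)
  10 -> 11111111110 (11 bits)
  4 -> 11110 (5 bits)
  3 -> 1110 (4 bits)
  8 -> 111111110 (9 bits)
Total length = 4 + 11 + 5 + 4 + 9 = 33 bits.

Unary([3, 10, 4, 3, 8]) = 111011111111110111101110111111110 (33 bits)


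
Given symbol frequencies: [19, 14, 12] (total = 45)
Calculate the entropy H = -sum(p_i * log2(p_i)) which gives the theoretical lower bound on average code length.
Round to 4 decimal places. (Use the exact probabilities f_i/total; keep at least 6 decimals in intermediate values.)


Per-symbol terms -p_i * log2(p_i) with p_i = f_i/45:
  p = 19/45 = 0.422222: log2(p) = -1.243926, -p*log2(p) = 0.525213
  p = 14/45 = 0.311111: log2(p) = -1.684498, -p*log2(p) = 0.524066
  p = 12/45 = 0.266667: log2(p) = -1.906891, -p*log2(p) = 0.508504
H = 0.525213 + 0.524066 + 0.508504 = 1.557783

H = 1.5578 bits/symbol


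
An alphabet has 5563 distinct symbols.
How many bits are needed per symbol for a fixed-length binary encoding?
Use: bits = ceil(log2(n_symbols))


log2(5563) = 12.4416
Bracket: 2^12 = 4096 < 5563 <= 2^13 = 8192
So ceil(log2(5563)) = 13

bits = ceil(log2(5563)) = ceil(12.4416) = 13 bits


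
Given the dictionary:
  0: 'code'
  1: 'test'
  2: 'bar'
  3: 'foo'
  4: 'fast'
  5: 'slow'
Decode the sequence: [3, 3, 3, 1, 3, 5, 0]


Look up each index in the dictionary:
  3 -> 'foo'
  3 -> 'foo'
  3 -> 'foo'
  1 -> 'test'
  3 -> 'foo'
  5 -> 'slow'
  0 -> 'code'

Decoded: "foo foo foo test foo slow code"


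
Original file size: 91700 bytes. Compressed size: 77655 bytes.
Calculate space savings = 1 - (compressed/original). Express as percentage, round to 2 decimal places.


ratio = compressed/original = 77655/91700 = 0.846838
savings = 1 - ratio = 1 - 0.846838 = 0.153162
as a percentage: 0.153162 * 100 = 15.32%

Space savings = 1 - 77655/91700 = 15.32%


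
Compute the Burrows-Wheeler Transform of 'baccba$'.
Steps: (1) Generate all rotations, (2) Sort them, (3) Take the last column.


Rotations (sorted):
  0: $baccba -> last char: a
  1: a$baccb -> last char: b
  2: accba$b -> last char: b
  3: ba$bacc -> last char: c
  4: baccba$ -> last char: $
  5: cba$bac -> last char: c
  6: ccba$ba -> last char: a


BWT = abbc$ca


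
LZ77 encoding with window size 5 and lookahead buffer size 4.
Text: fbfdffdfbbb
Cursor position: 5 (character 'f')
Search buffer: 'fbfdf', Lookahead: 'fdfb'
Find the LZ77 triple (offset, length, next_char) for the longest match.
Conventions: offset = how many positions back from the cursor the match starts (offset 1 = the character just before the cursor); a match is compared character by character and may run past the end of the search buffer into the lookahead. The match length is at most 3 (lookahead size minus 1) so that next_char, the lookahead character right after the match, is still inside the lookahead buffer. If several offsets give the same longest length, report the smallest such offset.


Try each offset into the search buffer:
  offset=1 (pos 4, char 'f'): match length 1
  offset=2 (pos 3, char 'd'): match length 0
  offset=3 (pos 2, char 'f'): match length 3
  offset=4 (pos 1, char 'b'): match length 0
  offset=5 (pos 0, char 'f'): match length 1
Longest match has length 3 at offset 3.
next_char = character at position 5 + 3 = 8 -> 'b'

Best match: offset=3, length=3 (matching 'fdf' starting at position 2)
LZ77 triple: (3, 3, 'b')


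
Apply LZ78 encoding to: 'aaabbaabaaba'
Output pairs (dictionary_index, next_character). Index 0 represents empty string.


LZ78 encoding steps:
Dictionary: {0: ''}
Step 1: w='' (idx 0), next='a' -> output (0, 'a'), add 'a' as idx 1
Step 2: w='a' (idx 1), next='a' -> output (1, 'a'), add 'aa' as idx 2
Step 3: w='' (idx 0), next='b' -> output (0, 'b'), add 'b' as idx 3
Step 4: w='b' (idx 3), next='a' -> output (3, 'a'), add 'ba' as idx 4
Step 5: w='a' (idx 1), next='b' -> output (1, 'b'), add 'ab' as idx 5
Step 6: w='aa' (idx 2), next='b' -> output (2, 'b'), add 'aab' as idx 6
Step 7: w='a' (idx 1), end of input -> output (1, '')


Encoded: [(0, 'a'), (1, 'a'), (0, 'b'), (3, 'a'), (1, 'b'), (2, 'b'), (1, '')]


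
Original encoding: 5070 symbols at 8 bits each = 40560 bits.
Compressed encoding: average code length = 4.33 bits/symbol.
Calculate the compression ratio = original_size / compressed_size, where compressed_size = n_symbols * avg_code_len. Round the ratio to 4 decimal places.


original_size = n_symbols * orig_bits = 5070 * 8 = 40560 bits
compressed_size = n_symbols * avg_code_len = 5070 * 4.33 = 21953.1 bits
ratio = original_size / compressed_size = 40560 / 21953.1 = 1.8476

Compression ratio = 1.8476


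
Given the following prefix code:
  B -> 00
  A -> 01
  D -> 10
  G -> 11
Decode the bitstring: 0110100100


Decoding step by step:
Bits 01 -> A
Bits 10 -> D
Bits 10 -> D
Bits 01 -> A
Bits 00 -> B


Decoded message: ADDAB


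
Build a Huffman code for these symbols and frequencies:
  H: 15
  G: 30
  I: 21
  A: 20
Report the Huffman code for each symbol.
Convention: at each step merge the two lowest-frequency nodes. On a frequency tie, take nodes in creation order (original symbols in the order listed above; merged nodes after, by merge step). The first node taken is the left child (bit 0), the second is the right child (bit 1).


Huffman tree construction:
Step 1: Merge H(15) + A(20) = 35
Step 2: Merge I(21) + G(30) = 51
Step 3: Merge (H+A)(35) + (I+G)(51) = 86
Read each symbol's code off the tree from the root (left child = 0, right child = 1).

Codes:
  H: 00 (length 2)
  G: 11 (length 2)
  I: 10 (length 2)
  A: 01 (length 2)
Average code length: 172/86 = 2.0000 bits/symbol


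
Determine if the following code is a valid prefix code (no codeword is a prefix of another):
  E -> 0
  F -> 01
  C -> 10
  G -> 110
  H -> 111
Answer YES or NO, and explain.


Checking each pair (does one codeword prefix another?):
  E='0' vs F='01': prefix -- VIOLATION

NO -- this is NOT a valid prefix code. E (0) is a prefix of F (01).


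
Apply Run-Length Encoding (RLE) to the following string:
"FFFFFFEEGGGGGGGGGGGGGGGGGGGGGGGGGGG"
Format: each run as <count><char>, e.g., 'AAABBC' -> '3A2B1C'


Scanning runs left to right:
  i=0: run of 'F' x 6 -> '6F'
  i=6: run of 'E' x 2 -> '2E'
  i=8: run of 'G' x 27 -> '27G'

RLE = 6F2E27G


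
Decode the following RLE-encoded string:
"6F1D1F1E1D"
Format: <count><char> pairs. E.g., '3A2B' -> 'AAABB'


Expanding each <count><char> pair:
  6F -> 'FFFFFF'
  1D -> 'D'
  1F -> 'F'
  1E -> 'E'
  1D -> 'D'

Decoded = FFFFFFDFED


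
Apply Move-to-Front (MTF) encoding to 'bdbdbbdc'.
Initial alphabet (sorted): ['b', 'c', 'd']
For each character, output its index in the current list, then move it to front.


MTF encoding:
'b': index 0 in ['b', 'c', 'd'] -> ['b', 'c', 'd']
'd': index 2 in ['b', 'c', 'd'] -> ['d', 'b', 'c']
'b': index 1 in ['d', 'b', 'c'] -> ['b', 'd', 'c']
'd': index 1 in ['b', 'd', 'c'] -> ['d', 'b', 'c']
'b': index 1 in ['d', 'b', 'c'] -> ['b', 'd', 'c']
'b': index 0 in ['b', 'd', 'c'] -> ['b', 'd', 'c']
'd': index 1 in ['b', 'd', 'c'] -> ['d', 'b', 'c']
'c': index 2 in ['d', 'b', 'c'] -> ['c', 'd', 'b']


Output: [0, 2, 1, 1, 1, 0, 1, 2]


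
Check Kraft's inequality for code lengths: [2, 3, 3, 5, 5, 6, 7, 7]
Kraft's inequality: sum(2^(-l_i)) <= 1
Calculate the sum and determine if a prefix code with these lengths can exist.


Sum = 2^(-2) + 2^(-3) + 2^(-3) + 2^(-5) + 2^(-5) + 2^(-6) + 2^(-7) + 2^(-7)
    = 0.25 + 0.125 + 0.125 + 0.03125 + 0.03125 + 0.015625 + 0.0078125 + 0.0078125
    = 76/128 = 0.59375
Since 0.59375 <= 1, Kraft's inequality IS satisfied.
A prefix code with these lengths CAN exist.

Kraft sum = 0.59375. Satisfied.


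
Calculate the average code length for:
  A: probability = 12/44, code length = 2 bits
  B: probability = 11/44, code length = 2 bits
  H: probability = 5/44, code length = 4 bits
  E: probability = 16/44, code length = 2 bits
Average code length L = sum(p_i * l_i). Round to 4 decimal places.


Weighted contributions p_i * l_i:
  A: (12/44) * 2 = 24/44
  B: (11/44) * 2 = 22/44
  H: (5/44) * 4 = 20/44
  E: (16/44) * 2 = 32/44
Sum = (24 + 22 + 20 + 32)/44 = 98/44

L = 98/44 = 2.2273 bits/symbol


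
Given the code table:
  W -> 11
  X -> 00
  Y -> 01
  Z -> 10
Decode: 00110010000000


Decoding:
00 -> X
11 -> W
00 -> X
10 -> Z
00 -> X
00 -> X
00 -> X


Result: XWXZXXX


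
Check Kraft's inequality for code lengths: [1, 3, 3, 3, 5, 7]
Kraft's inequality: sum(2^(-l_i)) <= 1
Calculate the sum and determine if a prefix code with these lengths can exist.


Sum = 2^(-1) + 2^(-3) + 2^(-3) + 2^(-3) + 2^(-5) + 2^(-7)
    = 0.5 + 0.125 + 0.125 + 0.125 + 0.03125 + 0.0078125
    = 117/128 = 0.9140625
Since 0.9140625 <= 1, Kraft's inequality IS satisfied.
A prefix code with these lengths CAN exist.

Kraft sum = 0.9140625. Satisfied.


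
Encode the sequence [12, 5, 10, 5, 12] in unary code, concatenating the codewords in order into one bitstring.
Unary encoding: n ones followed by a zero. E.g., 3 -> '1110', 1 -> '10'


Encode each number as n ones followed by a terminating 0:
  12 -> 1111111111110 (13 bits)
  5 -> 111110 (6 bits)
  10 -> 11111111110 (11 bits)
  5 -> 111110 (6 bits)
  12 -> 1111111111110 (13 bits)
Total length = 13 + 6 + 11 + 6 + 13 = 49 bits.

Unary([12, 5, 10, 5, 12]) = 1111111111110111110111111111101111101111111111110 (49 bits)


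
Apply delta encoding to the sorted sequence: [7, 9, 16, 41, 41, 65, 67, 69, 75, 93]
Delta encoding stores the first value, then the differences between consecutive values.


First value: 7
Deltas:
  9 - 7 = 2
  16 - 9 = 7
  41 - 16 = 25
  41 - 41 = 0
  65 - 41 = 24
  67 - 65 = 2
  69 - 67 = 2
  75 - 69 = 6
  93 - 75 = 18


Delta encoded: [7, 2, 7, 25, 0, 24, 2, 2, 6, 18]


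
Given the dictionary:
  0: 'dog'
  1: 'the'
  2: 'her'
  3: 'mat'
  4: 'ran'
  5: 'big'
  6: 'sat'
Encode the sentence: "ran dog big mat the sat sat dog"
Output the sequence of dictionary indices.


Look up each word in the dictionary:
  'ran' -> 4
  'dog' -> 0
  'big' -> 5
  'mat' -> 3
  'the' -> 1
  'sat' -> 6
  'sat' -> 6
  'dog' -> 0

Encoded: [4, 0, 5, 3, 1, 6, 6, 0]


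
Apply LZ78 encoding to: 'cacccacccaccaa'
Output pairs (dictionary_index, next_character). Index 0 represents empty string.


LZ78 encoding steps:
Dictionary: {0: ''}
Step 1: w='' (idx 0), next='c' -> output (0, 'c'), add 'c' as idx 1
Step 2: w='' (idx 0), next='a' -> output (0, 'a'), add 'a' as idx 2
Step 3: w='c' (idx 1), next='c' -> output (1, 'c'), add 'cc' as idx 3
Step 4: w='c' (idx 1), next='a' -> output (1, 'a'), add 'ca' as idx 4
Step 5: w='cc' (idx 3), next='c' -> output (3, 'c'), add 'ccc' as idx 5
Step 6: w='a' (idx 2), next='c' -> output (2, 'c'), add 'ac' as idx 6
Step 7: w='ca' (idx 4), next='a' -> output (4, 'a'), add 'caa' as idx 7


Encoded: [(0, 'c'), (0, 'a'), (1, 'c'), (1, 'a'), (3, 'c'), (2, 'c'), (4, 'a')]


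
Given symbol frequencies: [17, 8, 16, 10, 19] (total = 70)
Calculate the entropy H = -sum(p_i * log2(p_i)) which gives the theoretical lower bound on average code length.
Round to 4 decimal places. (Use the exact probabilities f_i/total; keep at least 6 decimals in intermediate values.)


Per-symbol terms -p_i * log2(p_i) with p_i = f_i/70:
  p = 17/70 = 0.242857: log2(p) = -2.041820, -p*log2(p) = 0.495871
  p = 8/70 = 0.114286: log2(p) = -3.129283, -p*log2(p) = 0.357632
  p = 16/70 = 0.228571: log2(p) = -2.129283, -p*log2(p) = 0.486693
  p = 10/70 = 0.142857: log2(p) = -2.807355, -p*log2(p) = 0.401051
  p = 19/70 = 0.271429: log2(p) = -1.881356, -p*log2(p) = 0.510654
H = 0.495871 + 0.357632 + 0.486693 + 0.401051 + 0.510654 = 2.251901

H = 2.2519 bits/symbol


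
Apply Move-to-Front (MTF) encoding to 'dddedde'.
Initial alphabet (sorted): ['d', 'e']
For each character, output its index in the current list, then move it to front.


MTF encoding:
'd': index 0 in ['d', 'e'] -> ['d', 'e']
'd': index 0 in ['d', 'e'] -> ['d', 'e']
'd': index 0 in ['d', 'e'] -> ['d', 'e']
'e': index 1 in ['d', 'e'] -> ['e', 'd']
'd': index 1 in ['e', 'd'] -> ['d', 'e']
'd': index 0 in ['d', 'e'] -> ['d', 'e']
'e': index 1 in ['d', 'e'] -> ['e', 'd']


Output: [0, 0, 0, 1, 1, 0, 1]


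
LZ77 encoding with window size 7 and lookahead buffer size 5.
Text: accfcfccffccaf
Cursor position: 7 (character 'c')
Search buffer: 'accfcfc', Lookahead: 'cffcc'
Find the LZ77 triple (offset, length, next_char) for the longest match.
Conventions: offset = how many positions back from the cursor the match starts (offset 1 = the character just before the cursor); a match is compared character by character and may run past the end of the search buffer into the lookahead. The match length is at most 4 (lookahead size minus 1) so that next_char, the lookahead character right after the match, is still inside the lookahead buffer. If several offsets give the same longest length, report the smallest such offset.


Try each offset into the search buffer:
  offset=1 (pos 6, char 'c'): match length 1
  offset=2 (pos 5, char 'f'): match length 0
  offset=3 (pos 4, char 'c'): match length 2
  offset=4 (pos 3, char 'f'): match length 0
  offset=5 (pos 2, char 'c'): match length 2
  offset=6 (pos 1, char 'c'): match length 1
  offset=7 (pos 0, char 'a'): match length 0
Longest match has length 2, found at offsets 3, 5; take the smallest, offset 3.
next_char = character at position 7 + 2 = 9 -> 'f'

Best match: offset=3, length=2 (matching 'cf' starting at position 4)
LZ77 triple: (3, 2, 'f')


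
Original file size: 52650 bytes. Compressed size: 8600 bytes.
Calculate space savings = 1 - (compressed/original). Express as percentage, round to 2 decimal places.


ratio = compressed/original = 8600/52650 = 0.163343
savings = 1 - ratio = 1 - 0.163343 = 0.836657
as a percentage: 0.836657 * 100 = 83.67%

Space savings = 1 - 8600/52650 = 83.67%


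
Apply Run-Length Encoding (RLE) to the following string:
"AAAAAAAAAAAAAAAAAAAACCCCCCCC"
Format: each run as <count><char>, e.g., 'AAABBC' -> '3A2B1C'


Scanning runs left to right:
  i=0: run of 'A' x 20 -> '20A'
  i=20: run of 'C' x 8 -> '8C'

RLE = 20A8C


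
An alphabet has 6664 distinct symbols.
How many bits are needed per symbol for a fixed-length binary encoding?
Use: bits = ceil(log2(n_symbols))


log2(6664) = 12.7022
Bracket: 2^12 = 4096 < 6664 <= 2^13 = 8192
So ceil(log2(6664)) = 13

bits = ceil(log2(6664)) = ceil(12.7022) = 13 bits


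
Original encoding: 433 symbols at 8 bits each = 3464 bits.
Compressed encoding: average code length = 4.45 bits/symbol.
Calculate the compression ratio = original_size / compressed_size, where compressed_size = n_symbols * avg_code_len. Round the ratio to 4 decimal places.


original_size = n_symbols * orig_bits = 433 * 8 = 3464 bits
compressed_size = n_symbols * avg_code_len = 433 * 4.45 = 1926.85 bits
ratio = original_size / compressed_size = 3464 / 1926.85 = 1.7978

Compression ratio = 1.7978


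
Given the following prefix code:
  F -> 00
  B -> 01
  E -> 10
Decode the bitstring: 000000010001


Decoding step by step:
Bits 00 -> F
Bits 00 -> F
Bits 00 -> F
Bits 01 -> B
Bits 00 -> F
Bits 01 -> B


Decoded message: FFFBFB


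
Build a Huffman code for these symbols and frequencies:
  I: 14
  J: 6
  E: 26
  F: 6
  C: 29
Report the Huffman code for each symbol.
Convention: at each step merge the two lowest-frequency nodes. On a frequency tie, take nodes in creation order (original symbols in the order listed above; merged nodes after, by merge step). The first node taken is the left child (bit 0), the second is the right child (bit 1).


Huffman tree construction:
Step 1: Merge J(6) + F(6) = 12
Step 2: Merge (J+F)(12) + I(14) = 26
Step 3: Merge E(26) + ((J+F)+I)(26) = 52
Step 4: Merge C(29) + (E+((J+F)+I))(52) = 81
Read each symbol's code off the tree from the root (left child = 0, right child = 1).

Codes:
  I: 111 (length 3)
  J: 1100 (length 4)
  E: 10 (length 2)
  F: 1101 (length 4)
  C: 0 (length 1)
Average code length: 171/81 = 2.1111 bits/symbol


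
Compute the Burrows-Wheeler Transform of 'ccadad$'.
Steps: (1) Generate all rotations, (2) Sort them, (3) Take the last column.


Rotations (sorted):
  0: $ccadad -> last char: d
  1: ad$ccad -> last char: d
  2: adad$cc -> last char: c
  3: cadad$c -> last char: c
  4: ccadad$ -> last char: $
  5: d$ccada -> last char: a
  6: dad$cca -> last char: a


BWT = ddcc$aa


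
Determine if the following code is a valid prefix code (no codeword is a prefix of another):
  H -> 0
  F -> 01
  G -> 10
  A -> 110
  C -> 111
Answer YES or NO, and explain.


Checking each pair (does one codeword prefix another?):
  H='0' vs F='01': prefix -- VIOLATION

NO -- this is NOT a valid prefix code. H (0) is a prefix of F (01).


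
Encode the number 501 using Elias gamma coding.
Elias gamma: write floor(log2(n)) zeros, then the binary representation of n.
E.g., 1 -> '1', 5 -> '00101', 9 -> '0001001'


num_bits = floor(log2(501)) + 1 = 9
leading_zeros = num_bits - 1 = 8
binary(501) = 111110101

Elias gamma(501) = '00000000' + '111110101' = 00000000111110101 (17 bits)


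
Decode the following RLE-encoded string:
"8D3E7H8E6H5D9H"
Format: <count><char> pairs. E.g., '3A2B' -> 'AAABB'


Expanding each <count><char> pair:
  8D -> 'DDDDDDDD'
  3E -> 'EEE'
  7H -> 'HHHHHHH'
  8E -> 'EEEEEEEE'
  6H -> 'HHHHHH'
  5D -> 'DDDDD'
  9H -> 'HHHHHHHHH'

Decoded = DDDDDDDDEEEHHHHHHHEEEEEEEEHHHHHHDDDDDHHHHHHHHH


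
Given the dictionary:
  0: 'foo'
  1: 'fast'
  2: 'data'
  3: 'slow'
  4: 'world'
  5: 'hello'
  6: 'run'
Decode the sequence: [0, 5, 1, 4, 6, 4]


Look up each index in the dictionary:
  0 -> 'foo'
  5 -> 'hello'
  1 -> 'fast'
  4 -> 'world'
  6 -> 'run'
  4 -> 'world'

Decoded: "foo hello fast world run world"


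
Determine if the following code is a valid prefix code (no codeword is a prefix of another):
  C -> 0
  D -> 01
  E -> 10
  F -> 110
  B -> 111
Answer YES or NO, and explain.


Checking each pair (does one codeword prefix another?):
  C='0' vs D='01': prefix -- VIOLATION

NO -- this is NOT a valid prefix code. C (0) is a prefix of D (01).


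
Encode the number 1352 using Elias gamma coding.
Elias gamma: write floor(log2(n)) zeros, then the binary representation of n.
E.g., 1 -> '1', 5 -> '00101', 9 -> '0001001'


num_bits = floor(log2(1352)) + 1 = 11
leading_zeros = num_bits - 1 = 10
binary(1352) = 10101001000

Elias gamma(1352) = '0000000000' + '10101001000' = 000000000010101001000 (21 bits)


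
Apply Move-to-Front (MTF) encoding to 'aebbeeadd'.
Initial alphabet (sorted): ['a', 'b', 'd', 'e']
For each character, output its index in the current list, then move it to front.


MTF encoding:
'a': index 0 in ['a', 'b', 'd', 'e'] -> ['a', 'b', 'd', 'e']
'e': index 3 in ['a', 'b', 'd', 'e'] -> ['e', 'a', 'b', 'd']
'b': index 2 in ['e', 'a', 'b', 'd'] -> ['b', 'e', 'a', 'd']
'b': index 0 in ['b', 'e', 'a', 'd'] -> ['b', 'e', 'a', 'd']
'e': index 1 in ['b', 'e', 'a', 'd'] -> ['e', 'b', 'a', 'd']
'e': index 0 in ['e', 'b', 'a', 'd'] -> ['e', 'b', 'a', 'd']
'a': index 2 in ['e', 'b', 'a', 'd'] -> ['a', 'e', 'b', 'd']
'd': index 3 in ['a', 'e', 'b', 'd'] -> ['d', 'a', 'e', 'b']
'd': index 0 in ['d', 'a', 'e', 'b'] -> ['d', 'a', 'e', 'b']


Output: [0, 3, 2, 0, 1, 0, 2, 3, 0]


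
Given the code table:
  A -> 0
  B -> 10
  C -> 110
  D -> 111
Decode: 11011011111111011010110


Decoding:
110 -> C
110 -> C
111 -> D
111 -> D
110 -> C
110 -> C
10 -> B
110 -> C


Result: CCDDCCBC


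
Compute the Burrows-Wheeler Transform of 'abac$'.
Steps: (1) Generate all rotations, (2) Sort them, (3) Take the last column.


Rotations (sorted):
  0: $abac -> last char: c
  1: abac$ -> last char: $
  2: ac$ab -> last char: b
  3: bac$a -> last char: a
  4: c$aba -> last char: a


BWT = c$baa
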